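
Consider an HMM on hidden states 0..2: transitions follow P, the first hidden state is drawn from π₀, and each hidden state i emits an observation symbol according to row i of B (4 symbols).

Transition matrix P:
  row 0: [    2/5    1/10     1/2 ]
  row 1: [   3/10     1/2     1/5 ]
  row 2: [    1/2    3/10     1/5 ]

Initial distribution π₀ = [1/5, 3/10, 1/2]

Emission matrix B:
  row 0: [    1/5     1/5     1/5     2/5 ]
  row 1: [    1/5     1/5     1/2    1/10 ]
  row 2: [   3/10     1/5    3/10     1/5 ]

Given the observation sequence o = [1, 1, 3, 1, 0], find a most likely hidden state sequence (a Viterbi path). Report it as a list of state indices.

t=0: δ = [4.000e-02, 6.000e-02, 1.000e-01]  (obs o_0=1)
t=1: δ = [1.000e-02, 6.000e-03, 4.000e-03]  ψ = [2, 1, 0]  (obs o_1=1)
t=2: δ = [1.600e-03, 3.000e-04, 1.000e-03]  ψ = [0, 1, 0]  (obs o_2=3)
t=3: δ = [1.280e-04, 6.000e-05, 1.600e-04]  ψ = [0, 2, 0]  (obs o_3=1)
t=4: δ = [1.600e-05, 9.600e-06, 1.920e-05]  ψ = [2, 2, 0]  (obs o_4=0)
backtrack: best end state = 2; path = [2, 0, 0, 0, 2]

path = [2, 0, 0, 0, 2]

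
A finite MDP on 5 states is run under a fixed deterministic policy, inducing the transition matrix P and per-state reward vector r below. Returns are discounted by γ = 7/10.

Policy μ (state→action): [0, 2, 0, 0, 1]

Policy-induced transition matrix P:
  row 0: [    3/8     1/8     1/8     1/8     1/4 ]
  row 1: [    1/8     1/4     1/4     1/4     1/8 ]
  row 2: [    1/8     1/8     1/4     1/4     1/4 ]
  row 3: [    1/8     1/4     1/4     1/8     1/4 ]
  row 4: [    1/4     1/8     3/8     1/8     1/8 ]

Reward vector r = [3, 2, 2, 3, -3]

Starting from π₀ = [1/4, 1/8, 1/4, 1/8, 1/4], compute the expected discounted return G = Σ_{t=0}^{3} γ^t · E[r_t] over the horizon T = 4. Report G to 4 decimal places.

t=0: π = [0.2500, 0.1250, 0.2500, 0.1250, 0.2500], E[r] = 1.1250, γ^t·E[r] = 1.125000, running G = 1.125000
t=1: π = [0.2188, 0.1563, 0.2500, 0.1719, 0.2031], E[r] = 1.3750, γ^t·E[r] = 0.962500, running G = 2.087500
t=2: π = [0.2051, 0.1660, 0.2480, 0.1758, 0.2051], E[r] = 1.3555, γ^t·E[r] = 0.664180, running G = 2.751680
t=3: π = [0.2019, 0.1677, 0.2500, 0.1768, 0.2036], E[r] = 1.3606, γ^t·E[r] = 0.466684, running G = 3.218364

G = 3.2184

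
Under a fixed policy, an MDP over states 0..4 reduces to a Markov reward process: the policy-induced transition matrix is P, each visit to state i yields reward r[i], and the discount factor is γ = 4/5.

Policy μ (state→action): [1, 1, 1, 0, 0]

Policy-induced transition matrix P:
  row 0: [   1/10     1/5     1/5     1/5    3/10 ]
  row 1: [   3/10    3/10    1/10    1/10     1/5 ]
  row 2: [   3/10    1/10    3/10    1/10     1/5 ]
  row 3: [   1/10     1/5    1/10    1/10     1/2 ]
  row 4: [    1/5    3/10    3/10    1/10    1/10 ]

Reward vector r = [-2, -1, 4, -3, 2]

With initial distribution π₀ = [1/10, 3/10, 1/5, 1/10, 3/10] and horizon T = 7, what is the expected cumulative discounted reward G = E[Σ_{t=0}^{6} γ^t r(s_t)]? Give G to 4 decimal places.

G = 1.4163

t=0: π = [0.1000, 0.3000, 0.2000, 0.1000, 0.3000], E[r] = 0.6000, γ^t·E[r] = 0.600000, running G = 0.600000
t=1: π = [0.2300, 0.2400, 0.2100, 0.1100, 0.2100], E[r] = 0.2300, γ^t·E[r] = 0.184000, running G = 0.784000
t=2: π = [0.2110, 0.2240, 0.2070, 0.1230, 0.2350], E[r] = 0.2830, γ^t·E[r] = 0.181120, running G = 0.965120
t=3: π = [0.2097, 0.2252, 0.2095, 0.1211, 0.2345], E[r] = 0.2991, γ^t·E[r] = 0.153139, running G = 1.118259
t=4: π = [0.2104, 0.2250, 0.2098, 0.1210, 0.2339], E[r] = 0.2981, γ^t·E[r] = 0.122089, running G = 1.240349
t=5: π = [0.2103, 0.2249, 0.2098, 0.1210, 0.2339], E[r] = 0.2982, γ^t·E[r] = 0.097724, running G = 1.338072
t=6: π = [0.2103, 0.2249, 0.2098, 0.1210, 0.2340], E[r] = 0.2983, γ^t·E[r] = 0.078207, running G = 1.416279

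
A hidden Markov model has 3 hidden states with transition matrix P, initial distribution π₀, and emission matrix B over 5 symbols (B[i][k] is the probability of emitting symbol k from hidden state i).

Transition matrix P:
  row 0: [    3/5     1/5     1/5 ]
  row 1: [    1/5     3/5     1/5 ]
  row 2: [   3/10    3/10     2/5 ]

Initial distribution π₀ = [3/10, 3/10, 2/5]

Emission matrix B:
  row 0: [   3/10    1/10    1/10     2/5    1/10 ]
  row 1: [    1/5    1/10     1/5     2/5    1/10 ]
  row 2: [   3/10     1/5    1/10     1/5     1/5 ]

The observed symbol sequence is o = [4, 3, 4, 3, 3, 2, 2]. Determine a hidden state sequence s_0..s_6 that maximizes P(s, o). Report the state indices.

t=0: δ = [3.000e-02, 3.000e-02, 8.000e-02]  (obs o_0=4)
t=1: δ = [9.600e-03, 9.600e-03, 6.400e-03]  ψ = [2, 2, 2]  (obs o_1=3)
t=2: δ = [5.760e-04, 5.760e-04, 5.120e-04]  ψ = [0, 1, 2]  (obs o_2=4)
t=3: δ = [1.382e-04, 1.382e-04, 4.096e-05]  ψ = [0, 1, 2]  (obs o_3=3)
t=4: δ = [3.318e-05, 3.318e-05, 5.530e-06]  ψ = [0, 1, 0]  (obs o_4=3)
t=5: δ = [1.991e-06, 3.981e-06, 6.636e-07]  ψ = [0, 1, 0]  (obs o_5=2)
t=6: δ = [1.194e-07, 4.778e-07, 7.963e-08]  ψ = [0, 1, 1]  (obs o_6=2)
backtrack: best end state = 1; path = [2, 1, 1, 1, 1, 1, 1]

path = [2, 1, 1, 1, 1, 1, 1]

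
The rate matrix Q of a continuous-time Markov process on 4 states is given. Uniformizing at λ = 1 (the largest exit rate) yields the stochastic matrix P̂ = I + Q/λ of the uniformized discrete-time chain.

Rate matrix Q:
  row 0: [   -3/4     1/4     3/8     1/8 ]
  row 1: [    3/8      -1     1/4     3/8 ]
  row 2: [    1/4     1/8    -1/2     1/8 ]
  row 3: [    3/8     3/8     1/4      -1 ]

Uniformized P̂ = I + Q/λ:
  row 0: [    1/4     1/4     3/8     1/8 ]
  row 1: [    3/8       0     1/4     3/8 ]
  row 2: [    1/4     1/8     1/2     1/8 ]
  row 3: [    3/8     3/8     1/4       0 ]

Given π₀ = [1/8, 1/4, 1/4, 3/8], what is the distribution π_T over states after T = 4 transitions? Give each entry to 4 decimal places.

π = [0.2910, 0.1764, 0.3814, 0.1512]

t=0: π = [0.1250, 0.2500, 0.2500, 0.3750]
t=1: π = [0.3281, 0.2031, 0.3281, 0.1406]
t=2: π = [0.2930, 0.1758, 0.3730, 0.1582]
t=3: π = [0.2917, 0.1792, 0.3799, 0.1492]
t=4: π = [0.2910, 0.1764, 0.3814, 0.1512]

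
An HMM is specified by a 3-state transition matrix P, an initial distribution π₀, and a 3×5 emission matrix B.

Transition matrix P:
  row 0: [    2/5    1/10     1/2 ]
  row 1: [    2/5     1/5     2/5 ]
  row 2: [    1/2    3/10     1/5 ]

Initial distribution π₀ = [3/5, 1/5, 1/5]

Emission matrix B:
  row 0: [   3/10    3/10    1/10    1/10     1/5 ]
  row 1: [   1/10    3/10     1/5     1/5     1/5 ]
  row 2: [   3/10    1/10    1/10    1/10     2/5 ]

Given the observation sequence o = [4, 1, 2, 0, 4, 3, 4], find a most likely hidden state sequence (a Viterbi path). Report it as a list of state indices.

path = [0, 0, 2, 0, 2, 0, 2]

t=0: δ = [1.200e-01, 4.000e-02, 8.000e-02]  (obs o_0=4)
t=1: δ = [1.440e-02, 7.200e-03, 6.000e-03]  ψ = [0, 2, 0]  (obs o_1=1)
t=2: δ = [5.760e-04, 3.600e-04, 7.200e-04]  ψ = [0, 2, 0]  (obs o_2=2)
t=3: δ = [1.080e-04, 2.160e-05, 8.640e-05]  ψ = [2, 2, 0]  (obs o_3=0)
t=4: δ = [8.640e-06, 5.184e-06, 2.160e-05]  ψ = [0, 2, 0]  (obs o_4=4)
t=5: δ = [1.080e-06, 1.296e-06, 4.320e-07]  ψ = [2, 2, 0]  (obs o_5=3)
t=6: δ = [1.037e-07, 5.184e-08, 2.160e-07]  ψ = [1, 1, 0]  (obs o_6=4)
backtrack: best end state = 2; path = [0, 0, 2, 0, 2, 0, 2]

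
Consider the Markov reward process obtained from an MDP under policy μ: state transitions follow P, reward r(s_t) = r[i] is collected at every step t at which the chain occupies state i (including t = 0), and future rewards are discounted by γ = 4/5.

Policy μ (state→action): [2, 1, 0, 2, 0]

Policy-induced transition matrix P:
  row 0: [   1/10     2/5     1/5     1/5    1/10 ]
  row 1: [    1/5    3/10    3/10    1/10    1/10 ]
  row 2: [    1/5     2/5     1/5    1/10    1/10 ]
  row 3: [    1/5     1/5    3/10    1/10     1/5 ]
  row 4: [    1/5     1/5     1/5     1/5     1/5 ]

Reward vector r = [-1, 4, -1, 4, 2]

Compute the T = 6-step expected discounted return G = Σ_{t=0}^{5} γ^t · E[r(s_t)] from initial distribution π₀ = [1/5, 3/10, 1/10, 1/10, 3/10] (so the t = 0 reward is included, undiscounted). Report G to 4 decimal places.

t=0: π = [0.2000, 0.3000, 0.1000, 0.1000, 0.3000], E[r] = 1.9000, γ^t·E[r] = 1.900000, running G = 1.900000
t=1: π = [0.1800, 0.2900, 0.2400, 0.1500, 0.1400], E[r] = 1.6200, γ^t·E[r] = 1.296000, running G = 3.196000
t=2: π = [0.1820, 0.3130, 0.2440, 0.1320, 0.1290], E[r] = 1.6120, γ^t·E[r] = 1.031680, running G = 4.227680
t=3: π = [0.1818, 0.3165, 0.2445, 0.1311, 0.1261], E[r] = 1.6163, γ^t·E[r] = 0.827546, running G = 5.055226
t=4: π = [0.1818, 0.3169, 0.2448, 0.1308, 0.1257], E[r] = 1.6157, γ^t·E[r] = 0.661774, running G = 5.717000
t=5: π = [0.1818, 0.3170, 0.2448, 0.1308, 0.1257], E[r] = 1.6158, γ^t·E[r] = 0.529452, running G = 6.246452

G = 6.2465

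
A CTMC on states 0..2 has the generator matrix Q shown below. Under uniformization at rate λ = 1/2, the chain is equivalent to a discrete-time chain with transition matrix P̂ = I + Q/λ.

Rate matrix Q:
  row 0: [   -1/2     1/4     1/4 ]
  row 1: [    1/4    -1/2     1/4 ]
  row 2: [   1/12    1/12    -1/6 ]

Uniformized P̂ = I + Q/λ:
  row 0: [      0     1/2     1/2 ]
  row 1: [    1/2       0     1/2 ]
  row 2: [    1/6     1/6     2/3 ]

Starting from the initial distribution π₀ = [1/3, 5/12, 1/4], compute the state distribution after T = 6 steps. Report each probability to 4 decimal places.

π = [0.1994, 0.2007, 0.6000]

t=0: π = [0.3333, 0.4167, 0.2500]
t=1: π = [0.2500, 0.2083, 0.5417]
t=2: π = [0.1944, 0.2153, 0.5903]
t=3: π = [0.2060, 0.1956, 0.5984]
t=4: π = [0.1975, 0.2027, 0.5997]
t=5: π = [0.2013, 0.1987, 0.6000]
t=6: π = [0.1994, 0.2007, 0.6000]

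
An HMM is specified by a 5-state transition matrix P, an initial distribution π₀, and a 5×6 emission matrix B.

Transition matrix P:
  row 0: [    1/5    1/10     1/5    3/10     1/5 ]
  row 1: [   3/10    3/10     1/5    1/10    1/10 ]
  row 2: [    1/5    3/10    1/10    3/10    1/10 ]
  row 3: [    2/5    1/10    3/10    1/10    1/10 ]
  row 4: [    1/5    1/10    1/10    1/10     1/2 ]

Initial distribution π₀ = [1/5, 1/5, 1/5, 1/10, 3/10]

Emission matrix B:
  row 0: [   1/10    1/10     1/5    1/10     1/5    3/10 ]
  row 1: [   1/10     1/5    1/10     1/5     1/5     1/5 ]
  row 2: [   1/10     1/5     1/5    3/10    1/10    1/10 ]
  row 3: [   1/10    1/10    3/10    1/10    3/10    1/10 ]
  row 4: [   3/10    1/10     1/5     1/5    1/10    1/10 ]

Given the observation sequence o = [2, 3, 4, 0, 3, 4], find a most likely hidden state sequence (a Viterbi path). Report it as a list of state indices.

t=0: δ = [4.000e-02, 2.000e-02, 4.000e-02, 3.000e-02, 6.000e-02]  (obs o_0=2)
t=1: δ = [1.200e-03, 2.400e-03, 2.700e-03, 1.200e-03, 6.000e-03]  ψ = [3, 2, 3, 0, 4]  (obs o_1=3)
t=2: δ = [2.400e-04, 1.620e-04, 6.000e-05, 2.430e-04, 3.000e-04]  ψ = [4, 2, 4, 2, 4]  (obs o_2=4)
t=3: δ = [9.720e-06, 4.860e-06, 7.290e-06, 7.200e-06, 4.500e-05]  ψ = [3, 1, 3, 0, 4]  (obs o_3=0)
t=4: δ = [9.000e-07, 9.000e-07, 1.350e-06, 4.500e-07, 4.500e-06]  ψ = [4, 4, 4, 4, 4]  (obs o_4=3)
t=5: δ = [1.800e-07, 9.000e-08, 4.500e-08, 1.350e-07, 2.250e-07]  ψ = [4, 4, 4, 4, 4]  (obs o_5=4)
backtrack: best end state = 4; path = [4, 4, 4, 4, 4, 4]

path = [4, 4, 4, 4, 4, 4]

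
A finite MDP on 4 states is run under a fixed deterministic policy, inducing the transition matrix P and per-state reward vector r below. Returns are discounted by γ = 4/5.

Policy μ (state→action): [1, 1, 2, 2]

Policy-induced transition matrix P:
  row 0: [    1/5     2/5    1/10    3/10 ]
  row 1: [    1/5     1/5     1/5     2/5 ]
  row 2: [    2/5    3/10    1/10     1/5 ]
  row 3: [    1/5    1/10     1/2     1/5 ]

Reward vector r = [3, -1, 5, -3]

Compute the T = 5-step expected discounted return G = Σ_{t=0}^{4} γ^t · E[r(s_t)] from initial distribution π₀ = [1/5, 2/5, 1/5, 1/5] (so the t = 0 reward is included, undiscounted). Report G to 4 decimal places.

t=0: π = [0.2000, 0.4000, 0.2000, 0.2000], E[r] = 0.6000, γ^t·E[r] = 0.600000, running G = 0.600000
t=1: π = [0.2400, 0.2400, 0.2200, 0.3000], E[r] = 0.6800, γ^t·E[r] = 0.544000, running G = 1.144000
t=2: π = [0.2440, 0.2400, 0.2440, 0.2720], E[r] = 0.8960, γ^t·E[r] = 0.573440, running G = 1.717440
t=3: π = [0.2488, 0.2460, 0.2328, 0.2724], E[r] = 0.8472, γ^t·E[r] = 0.433766, running G = 2.151206
t=4: π = [0.2466, 0.2458, 0.2336, 0.2741], E[r] = 0.8394, γ^t·E[r] = 0.343835, running G = 2.495041

G = 2.4950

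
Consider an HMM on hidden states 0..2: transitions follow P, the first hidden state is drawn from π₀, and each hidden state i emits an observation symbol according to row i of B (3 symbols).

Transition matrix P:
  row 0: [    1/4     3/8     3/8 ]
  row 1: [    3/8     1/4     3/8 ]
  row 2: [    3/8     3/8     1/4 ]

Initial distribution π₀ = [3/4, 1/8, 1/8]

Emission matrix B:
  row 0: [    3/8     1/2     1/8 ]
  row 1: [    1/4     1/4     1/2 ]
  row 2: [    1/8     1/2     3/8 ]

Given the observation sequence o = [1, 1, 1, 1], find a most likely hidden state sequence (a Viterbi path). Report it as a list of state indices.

t=0: δ = [3.750e-01, 3.125e-02, 6.250e-02]  (obs o_0=1)
t=1: δ = [4.688e-02, 3.516e-02, 7.031e-02]  ψ = [0, 0, 0]  (obs o_1=1)
t=2: δ = [1.318e-02, 6.592e-03, 8.789e-03]  ψ = [2, 2, 0]  (obs o_2=1)
t=3: δ = [1.648e-03, 1.236e-03, 2.472e-03]  ψ = [0, 0, 0]  (obs o_3=1)
backtrack: best end state = 2; path = [0, 2, 0, 2]

path = [0, 2, 0, 2]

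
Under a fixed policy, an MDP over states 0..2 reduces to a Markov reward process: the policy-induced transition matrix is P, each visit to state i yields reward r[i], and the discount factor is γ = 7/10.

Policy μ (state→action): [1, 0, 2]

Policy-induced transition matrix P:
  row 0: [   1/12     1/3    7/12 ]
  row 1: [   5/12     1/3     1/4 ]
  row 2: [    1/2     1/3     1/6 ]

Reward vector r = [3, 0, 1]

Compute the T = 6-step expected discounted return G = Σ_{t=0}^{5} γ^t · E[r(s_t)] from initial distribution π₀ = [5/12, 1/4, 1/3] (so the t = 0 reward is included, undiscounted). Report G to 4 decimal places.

G = 4.1414

t=0: π = [0.4167, 0.2500, 0.3333], E[r] = 1.5833, γ^t·E[r] = 1.583333, running G = 1.583333
t=1: π = [0.3056, 0.3333, 0.3611], E[r] = 1.2778, γ^t·E[r] = 0.894444, running G = 2.477778
t=2: π = [0.3449, 0.3333, 0.3218], E[r] = 1.3565, γ^t·E[r] = 0.664676, running G = 3.142454
t=3: π = [0.3285, 0.3333, 0.3382], E[r] = 1.3237, γ^t·E[r] = 0.454025, running G = 3.596479
t=4: π = [0.3353, 0.3333, 0.3313], E[r] = 1.3374, γ^t·E[r] = 0.321098, running G = 3.917577
t=5: π = [0.3325, 0.3333, 0.3342], E[r] = 1.3317, γ^t·E[r] = 0.223812, running G = 4.141389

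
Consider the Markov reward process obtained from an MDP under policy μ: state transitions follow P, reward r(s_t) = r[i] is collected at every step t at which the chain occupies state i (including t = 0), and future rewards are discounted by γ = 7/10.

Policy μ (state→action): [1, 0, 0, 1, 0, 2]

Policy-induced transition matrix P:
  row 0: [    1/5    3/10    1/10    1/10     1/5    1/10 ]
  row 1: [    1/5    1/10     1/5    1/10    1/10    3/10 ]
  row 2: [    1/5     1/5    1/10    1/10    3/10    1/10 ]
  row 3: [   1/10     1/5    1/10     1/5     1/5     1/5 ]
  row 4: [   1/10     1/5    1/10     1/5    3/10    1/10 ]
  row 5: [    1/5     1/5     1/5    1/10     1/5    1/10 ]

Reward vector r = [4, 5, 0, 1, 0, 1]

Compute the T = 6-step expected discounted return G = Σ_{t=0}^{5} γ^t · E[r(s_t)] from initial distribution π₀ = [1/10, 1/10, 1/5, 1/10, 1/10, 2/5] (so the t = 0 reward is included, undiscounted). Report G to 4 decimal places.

G = 5.1807

t=0: π = [0.1000, 0.1000, 0.2000, 0.1000, 0.1000, 0.4000], E[r] = 1.4000, γ^t·E[r] = 1.400000, running G = 1.400000
t=1: π = [0.1800, 0.2000, 0.1500, 0.1200, 0.2200, 0.1300], E[r] = 1.9700, γ^t·E[r] = 1.379000, running G = 2.779000
t=2: π = [0.1660, 0.1980, 0.1330, 0.1340, 0.2170, 0.1520], E[r] = 1.9400, γ^t·E[r] = 0.950600, running G = 3.729600
t=3: π = [0.1649, 0.1968, 0.1350, 0.1351, 0.2152, 0.1530], E[r] = 1.9317, γ^t·E[r] = 0.662573, running G = 4.392173
t=4: π = [0.1650, 0.1968, 0.1350, 0.1350, 0.2153, 0.1529], E[r] = 1.9318, γ^t·E[r] = 0.463832, running G = 4.856005
t=5: π = [0.1650, 0.1968, 0.1350, 0.1350, 0.2154, 0.1529], E[r] = 1.9318, γ^t·E[r] = 0.324683, running G = 5.180689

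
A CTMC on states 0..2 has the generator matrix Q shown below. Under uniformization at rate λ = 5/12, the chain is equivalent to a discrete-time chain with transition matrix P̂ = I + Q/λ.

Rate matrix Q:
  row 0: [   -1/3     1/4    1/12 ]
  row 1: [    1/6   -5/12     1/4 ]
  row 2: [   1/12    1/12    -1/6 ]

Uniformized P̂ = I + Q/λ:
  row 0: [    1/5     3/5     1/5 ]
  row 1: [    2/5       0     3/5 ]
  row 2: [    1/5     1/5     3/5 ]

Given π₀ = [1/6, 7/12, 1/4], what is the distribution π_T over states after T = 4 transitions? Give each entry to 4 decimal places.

π = [0.2465, 0.2572, 0.4963]

t=0: π = [0.1667, 0.5833, 0.2500]
t=1: π = [0.3167, 0.1500, 0.5333]
t=2: π = [0.2300, 0.2967, 0.4733]
t=3: π = [0.2593, 0.2327, 0.5080]
t=4: π = [0.2465, 0.2572, 0.4963]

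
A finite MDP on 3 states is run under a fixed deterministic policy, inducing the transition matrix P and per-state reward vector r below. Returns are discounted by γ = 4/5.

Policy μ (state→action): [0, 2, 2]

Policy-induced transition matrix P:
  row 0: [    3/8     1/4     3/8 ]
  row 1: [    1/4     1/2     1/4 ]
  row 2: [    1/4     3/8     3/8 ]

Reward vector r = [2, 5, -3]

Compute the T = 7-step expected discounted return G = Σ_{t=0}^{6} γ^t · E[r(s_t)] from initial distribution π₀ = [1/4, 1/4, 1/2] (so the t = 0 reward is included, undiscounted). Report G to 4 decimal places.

G = 4.6605

t=0: π = [0.2500, 0.2500, 0.5000], E[r] = 0.2500, γ^t·E[r] = 0.250000, running G = 0.250000
t=1: π = [0.2813, 0.3750, 0.3438], E[r] = 1.4063, γ^t·E[r] = 1.125000, running G = 1.375000
t=2: π = [0.2852, 0.3867, 0.3281], E[r] = 1.5195, γ^t·E[r] = 0.972500, running G = 2.347500
t=3: π = [0.2856, 0.3877, 0.3267], E[r] = 1.5298, γ^t·E[r] = 0.783250, running G = 3.130750
t=4: π = [0.2857, 0.3878, 0.3265], E[r] = 1.5306, γ^t·E[r] = 0.626925, running G = 3.757675
t=5: π = [0.2857, 0.3878, 0.3265], E[r] = 1.5306, γ^t·E[r] = 0.501553, running G = 4.259228
t=6: π = [0.2857, 0.3878, 0.3265], E[r] = 1.5306, γ^t·E[r] = 0.401241, running G = 4.660469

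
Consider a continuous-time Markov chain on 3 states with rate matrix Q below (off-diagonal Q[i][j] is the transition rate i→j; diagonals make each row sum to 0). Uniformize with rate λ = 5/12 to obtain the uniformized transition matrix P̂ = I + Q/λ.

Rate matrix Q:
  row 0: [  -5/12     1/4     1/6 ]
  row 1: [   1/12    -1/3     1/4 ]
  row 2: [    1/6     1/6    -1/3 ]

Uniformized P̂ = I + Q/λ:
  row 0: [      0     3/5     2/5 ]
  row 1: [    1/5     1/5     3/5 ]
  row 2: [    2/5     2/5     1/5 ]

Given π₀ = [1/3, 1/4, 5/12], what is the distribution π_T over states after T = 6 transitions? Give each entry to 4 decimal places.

t=0: π = [0.3333, 0.2500, 0.4167]
t=1: π = [0.2167, 0.4167, 0.3667]
t=2: π = [0.2300, 0.3600, 0.4100]
t=3: π = [0.2360, 0.3740, 0.3900]
t=4: π = [0.2308, 0.3724, 0.3968]
t=5: π = [0.2332, 0.3717, 0.3951]
t=6: π = [0.2324, 0.3723, 0.3953]

π = [0.2324, 0.3723, 0.3953]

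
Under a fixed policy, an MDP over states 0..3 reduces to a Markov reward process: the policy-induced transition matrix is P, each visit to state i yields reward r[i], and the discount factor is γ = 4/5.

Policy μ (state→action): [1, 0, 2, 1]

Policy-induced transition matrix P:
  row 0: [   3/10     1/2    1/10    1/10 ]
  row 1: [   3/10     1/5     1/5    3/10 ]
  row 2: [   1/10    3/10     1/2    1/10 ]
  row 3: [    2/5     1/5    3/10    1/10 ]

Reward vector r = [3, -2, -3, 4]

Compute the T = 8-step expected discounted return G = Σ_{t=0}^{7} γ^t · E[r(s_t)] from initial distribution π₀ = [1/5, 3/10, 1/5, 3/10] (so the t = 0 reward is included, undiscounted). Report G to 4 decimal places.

G = 0.7135

t=0: π = [0.2000, 0.3000, 0.2000, 0.3000], E[r] = 0.6000, γ^t·E[r] = 0.600000, running G = 0.600000
t=1: π = [0.2900, 0.2800, 0.2700, 0.1600], E[r] = 0.1400, γ^t·E[r] = 0.112000, running G = 0.712000
t=2: π = [0.2620, 0.3140, 0.2680, 0.1560], E[r] = -0.0220, γ^t·E[r] = -0.014080, running G = 0.697920
t=3: π = [0.2620, 0.3054, 0.2698, 0.1628], E[r] = 0.0170, γ^t·E[r] = 0.008704, running G = 0.706624
t=4: π = [0.2623, 0.3056, 0.2710, 0.1611], E[r] = 0.0071, γ^t·E[r] = 0.002892, running G = 0.709516
t=5: π = [0.2619, 0.3058, 0.2712, 0.1611], E[r] = 0.0050, γ^t·E[r] = 0.001650, running G = 0.711165
t=6: π = [0.2619, 0.3057, 0.2713, 0.1612], E[r] = 0.0051, γ^t·E[r] = 0.001326, running G = 0.712491
t=7: π = [0.2619, 0.3057, 0.2713, 0.1611], E[r] = 0.0048, γ^t·E[r] = 0.001011, running G = 0.713502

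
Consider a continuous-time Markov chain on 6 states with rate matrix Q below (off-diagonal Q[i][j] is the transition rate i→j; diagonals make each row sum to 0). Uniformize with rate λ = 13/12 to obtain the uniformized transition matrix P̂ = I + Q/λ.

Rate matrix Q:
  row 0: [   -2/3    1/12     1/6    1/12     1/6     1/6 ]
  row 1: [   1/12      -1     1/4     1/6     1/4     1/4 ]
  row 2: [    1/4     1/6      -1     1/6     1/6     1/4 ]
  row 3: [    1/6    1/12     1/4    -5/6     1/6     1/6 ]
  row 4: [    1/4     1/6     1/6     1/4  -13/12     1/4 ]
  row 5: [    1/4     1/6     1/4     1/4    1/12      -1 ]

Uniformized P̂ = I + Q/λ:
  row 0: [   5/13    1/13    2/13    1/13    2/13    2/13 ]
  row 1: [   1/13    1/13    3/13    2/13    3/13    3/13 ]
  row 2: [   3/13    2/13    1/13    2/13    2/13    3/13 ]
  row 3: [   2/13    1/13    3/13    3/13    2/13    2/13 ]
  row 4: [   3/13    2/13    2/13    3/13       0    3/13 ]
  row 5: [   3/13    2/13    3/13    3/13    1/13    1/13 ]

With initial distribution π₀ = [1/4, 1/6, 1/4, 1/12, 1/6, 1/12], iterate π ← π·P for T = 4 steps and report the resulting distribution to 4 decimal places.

t=0: π = [0.2500, 0.1667, 0.2500, 0.0833, 0.1667, 0.0833]
t=1: π = [0.2372, 0.1154, 0.1603, 0.1603, 0.1346, 0.1923]
t=2: π = [0.2372, 0.1144, 0.1775, 0.1731, 0.1272, 0.1706]
t=3: π = [0.2363, 0.1135, 0.1754, 0.1718, 0.1299, 0.1730]
t=4: π = [0.2365, 0.1137, 0.1756, 0.1722, 0.1293, 0.1728]

π = [0.2365, 0.1137, 0.1756, 0.1722, 0.1293, 0.1728]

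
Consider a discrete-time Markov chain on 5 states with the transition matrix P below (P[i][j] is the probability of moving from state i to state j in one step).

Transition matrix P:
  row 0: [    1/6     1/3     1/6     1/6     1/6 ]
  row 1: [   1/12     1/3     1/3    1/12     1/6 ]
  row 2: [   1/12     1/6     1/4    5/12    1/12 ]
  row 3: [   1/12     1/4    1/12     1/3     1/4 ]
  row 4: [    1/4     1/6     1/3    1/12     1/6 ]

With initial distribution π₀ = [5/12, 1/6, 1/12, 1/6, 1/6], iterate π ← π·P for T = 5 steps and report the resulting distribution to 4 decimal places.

t=0: π = [0.4167, 0.1667, 0.0833, 0.1667, 0.1667]
t=1: π = [0.1458, 0.2778, 0.2153, 0.1875, 0.1736]
t=2: π = [0.1244, 0.2529, 0.2442, 0.2141, 0.1644]
t=3: π = [0.1211, 0.2474, 0.2387, 0.2286, 0.1642]
t=4: π = [0.1208, 0.2471, 0.2361, 0.2302, 0.1658]
t=5: π = [0.1210, 0.2472, 0.2360, 0.2296, 0.1662]

π = [0.1210, 0.2472, 0.2360, 0.2296, 0.1662]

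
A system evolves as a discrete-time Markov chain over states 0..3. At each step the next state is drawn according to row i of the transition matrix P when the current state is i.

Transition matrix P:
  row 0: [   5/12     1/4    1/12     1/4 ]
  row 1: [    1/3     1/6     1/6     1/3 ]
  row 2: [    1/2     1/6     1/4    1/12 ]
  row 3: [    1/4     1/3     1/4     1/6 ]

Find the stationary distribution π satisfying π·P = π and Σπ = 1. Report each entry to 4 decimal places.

π = [0.3739, 0.2350, 0.1681, 0.2230]

Balance equations π_j = Σ_i π_i·P[i][j]:
  π_0 = 5/12·π_0 + 1/3·π_1 + 1/2·π_2 + 1/4·π_3
  π_1 = 1/4·π_0 + 1/6·π_1 + 1/6·π_2 + 1/3·π_3
  π_2 = 1/12·π_0 + 1/6·π_1 + 1/4·π_2 + 1/4·π_3
  normalize: π_0 + π_1 + π_2 + π_3 = 1
Solving the linear system gives exactly π = [218/583, 137/583, 98/583, 130/583].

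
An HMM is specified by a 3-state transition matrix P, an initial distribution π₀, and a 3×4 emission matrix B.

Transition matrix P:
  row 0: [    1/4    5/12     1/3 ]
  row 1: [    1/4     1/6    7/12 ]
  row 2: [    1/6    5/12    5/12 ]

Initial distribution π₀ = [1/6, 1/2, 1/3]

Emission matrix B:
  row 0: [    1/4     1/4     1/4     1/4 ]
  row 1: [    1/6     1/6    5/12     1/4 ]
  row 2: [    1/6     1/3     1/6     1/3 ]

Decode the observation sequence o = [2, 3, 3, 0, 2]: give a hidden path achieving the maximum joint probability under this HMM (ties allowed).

t=0: δ = [4.167e-02, 2.083e-01, 5.556e-02]  (obs o_0=2)
t=1: δ = [1.302e-02, 8.681e-03, 4.051e-02]  ψ = [1, 1, 1]  (obs o_1=3)
t=2: δ = [1.688e-03, 4.220e-03, 5.626e-03]  ψ = [2, 2, 2]  (obs o_2=3)
t=3: δ = [2.637e-04, 3.907e-04, 4.103e-04]  ψ = [1, 2, 1]  (obs o_3=0)
t=4: δ = [2.442e-05, 7.122e-05, 3.799e-05]  ψ = [1, 2, 1]  (obs o_4=2)
backtrack: best end state = 1; path = [1, 2, 1, 2, 1]

path = [1, 2, 1, 2, 1]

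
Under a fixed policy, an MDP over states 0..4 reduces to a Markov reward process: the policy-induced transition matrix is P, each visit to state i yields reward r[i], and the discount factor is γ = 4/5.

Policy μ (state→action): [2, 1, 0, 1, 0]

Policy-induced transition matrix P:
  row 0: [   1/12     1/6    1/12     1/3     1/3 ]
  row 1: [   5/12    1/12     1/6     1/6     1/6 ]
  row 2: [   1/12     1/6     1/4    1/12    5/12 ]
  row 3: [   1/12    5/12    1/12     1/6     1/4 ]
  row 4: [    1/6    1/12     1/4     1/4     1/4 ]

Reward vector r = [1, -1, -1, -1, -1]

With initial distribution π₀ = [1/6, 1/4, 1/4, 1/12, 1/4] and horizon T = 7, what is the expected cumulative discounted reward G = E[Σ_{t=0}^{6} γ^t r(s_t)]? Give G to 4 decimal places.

t=0: π = [0.1667, 0.2500, 0.2500, 0.0833, 0.2500], E[r] = -0.6667, γ^t·E[r] = -0.666667, running G = -0.666667
t=1: π = [0.1875, 0.1458, 0.1875, 0.1944, 0.2847], E[r] = -0.6250, γ^t·E[r] = -0.500000, running G = -1.166667
t=2: π = [0.1557, 0.1794, 0.1742, 0.2060, 0.2847], E[r] = -0.6887, γ^t·E[r] = -0.440741, running G = -1.607407
t=3: π = [0.1669, 0.1795, 0.1748, 0.2018, 0.2771], E[r] = -0.6663, γ^t·E[r] = -0.341136, running G = -1.948543
t=4: π = [0.1663, 0.1791, 0.1736, 0.2030, 0.2781], E[r] = -0.6675, γ^t·E[r] = -0.273406, running G = -2.221949
t=5: π = [0.1662, 0.1793, 0.1735, 0.2031, 0.2779], E[r] = -0.6676, γ^t·E[r] = -0.218760, running G = -2.440709
t=6: π = [0.1663, 0.1793, 0.1735, 0.2031, 0.2778], E[r] = -0.6675, γ^t·E[r] = -0.174975, running G = -2.615684

G = -2.6157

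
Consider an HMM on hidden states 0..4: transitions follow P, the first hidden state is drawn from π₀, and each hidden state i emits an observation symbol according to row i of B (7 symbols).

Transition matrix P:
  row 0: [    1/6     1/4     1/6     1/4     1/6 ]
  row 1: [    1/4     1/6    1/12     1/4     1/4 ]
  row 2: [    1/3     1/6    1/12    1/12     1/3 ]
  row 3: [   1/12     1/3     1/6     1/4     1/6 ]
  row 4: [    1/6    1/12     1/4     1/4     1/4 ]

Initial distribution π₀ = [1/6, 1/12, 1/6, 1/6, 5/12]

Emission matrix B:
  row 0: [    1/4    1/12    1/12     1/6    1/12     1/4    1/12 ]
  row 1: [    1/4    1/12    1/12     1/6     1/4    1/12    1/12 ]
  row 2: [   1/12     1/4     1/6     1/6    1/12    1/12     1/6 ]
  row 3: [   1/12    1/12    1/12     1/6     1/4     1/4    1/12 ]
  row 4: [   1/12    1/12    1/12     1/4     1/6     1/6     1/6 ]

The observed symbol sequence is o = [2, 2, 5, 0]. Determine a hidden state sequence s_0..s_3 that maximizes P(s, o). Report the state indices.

path = [4, 2, 0, 1]

t=0: δ = [1.389e-02, 6.944e-03, 2.778e-02, 1.389e-02, 3.472e-02]  (obs o_0=2)
t=1: δ = [7.716e-04, 3.858e-04, 1.447e-03, 7.234e-04, 7.716e-04]  ψ = [2, 2, 4, 4, 2]  (obs o_1=2)
t=2: δ = [1.206e-04, 2.009e-05, 1.608e-05, 4.823e-05, 8.038e-05]  ψ = [2, 2, 4, 0, 2]  (obs o_2=5)
t=3: δ = [5.023e-06, 7.535e-06, 1.674e-06, 2.512e-06, 1.674e-06]  ψ = [0, 0, 0, 0, 0]  (obs o_3=0)
backtrack: best end state = 1; path = [4, 2, 0, 1]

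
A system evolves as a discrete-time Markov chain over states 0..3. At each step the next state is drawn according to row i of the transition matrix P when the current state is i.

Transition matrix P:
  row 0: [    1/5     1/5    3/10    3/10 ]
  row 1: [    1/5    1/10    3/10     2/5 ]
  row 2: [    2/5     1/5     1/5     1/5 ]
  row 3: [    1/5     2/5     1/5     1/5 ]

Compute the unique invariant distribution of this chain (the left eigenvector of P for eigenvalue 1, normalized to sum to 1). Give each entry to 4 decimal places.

Balance equations π_j = Σ_i π_i·P[i][j]:
  π_0 = 1/5·π_0 + 1/5·π_1 + 2/5·π_2 + 1/5·π_3
  π_1 = 1/5·π_0 + 1/10·π_1 + 1/5·π_2 + 2/5·π_3
  π_2 = 3/10·π_0 + 3/10·π_1 + 1/5·π_2 + 1/5·π_3
  normalize: π_0 + π_1 + π_2 + π_3 = 1
Solving the linear system gives exactly π = [162/649, 150/649, 161/649, 16/59].

π = [0.2496, 0.2311, 0.2481, 0.2712]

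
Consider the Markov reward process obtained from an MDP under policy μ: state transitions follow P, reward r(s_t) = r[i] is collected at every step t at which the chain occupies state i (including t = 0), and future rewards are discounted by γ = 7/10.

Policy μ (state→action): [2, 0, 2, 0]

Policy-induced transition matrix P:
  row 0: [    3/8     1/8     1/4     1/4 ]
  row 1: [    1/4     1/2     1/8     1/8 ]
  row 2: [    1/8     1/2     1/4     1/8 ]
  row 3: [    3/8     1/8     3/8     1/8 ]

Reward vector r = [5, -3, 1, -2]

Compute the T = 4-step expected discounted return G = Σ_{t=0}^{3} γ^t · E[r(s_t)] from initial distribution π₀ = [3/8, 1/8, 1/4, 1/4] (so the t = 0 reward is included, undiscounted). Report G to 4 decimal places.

t=0: π = [0.3750, 0.1250, 0.2500, 0.2500], E[r] = 1.2500, γ^t·E[r] = 1.250000, running G = 1.250000
t=1: π = [0.2969, 0.2656, 0.2656, 0.1719], E[r] = 0.6094, γ^t·E[r] = 0.426563, running G = 1.676563
t=2: π = [0.2754, 0.3242, 0.2383, 0.1621], E[r] = 0.3184, γ^t·E[r] = 0.155996, running G = 1.832559
t=3: π = [0.2749, 0.3359, 0.2297, 0.1594], E[r] = 0.2776, γ^t·E[r] = 0.095213, running G = 1.927771

G = 1.9278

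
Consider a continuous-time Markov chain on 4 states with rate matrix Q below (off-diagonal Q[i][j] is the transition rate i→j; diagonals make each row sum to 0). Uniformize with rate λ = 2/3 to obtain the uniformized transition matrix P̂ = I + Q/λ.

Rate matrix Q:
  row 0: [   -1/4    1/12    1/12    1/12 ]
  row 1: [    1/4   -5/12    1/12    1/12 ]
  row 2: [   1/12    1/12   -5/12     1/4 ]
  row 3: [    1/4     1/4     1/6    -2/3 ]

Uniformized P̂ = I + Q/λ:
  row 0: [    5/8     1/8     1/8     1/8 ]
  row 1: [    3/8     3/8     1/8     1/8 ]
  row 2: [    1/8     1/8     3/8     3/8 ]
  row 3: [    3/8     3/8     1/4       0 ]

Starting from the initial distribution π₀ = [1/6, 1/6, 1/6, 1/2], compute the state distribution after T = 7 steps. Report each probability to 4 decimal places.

π = [0.4358, 0.2180, 0.1923, 0.1539]

t=0: π = [0.1667, 0.1667, 0.1667, 0.5000]
t=1: π = [0.3750, 0.2917, 0.2292, 0.1042]
t=2: π = [0.4115, 0.2240, 0.1953, 0.1693]
t=3: π = [0.4290, 0.2233, 0.1950, 0.1527]
t=4: π = [0.4335, 0.2190, 0.1928, 0.1547]
t=5: π = [0.4352, 0.2184, 0.1925, 0.1539]
t=6: π = [0.4357, 0.2181, 0.1924, 0.1539]
t=7: π = [0.4358, 0.2180, 0.1923, 0.1539]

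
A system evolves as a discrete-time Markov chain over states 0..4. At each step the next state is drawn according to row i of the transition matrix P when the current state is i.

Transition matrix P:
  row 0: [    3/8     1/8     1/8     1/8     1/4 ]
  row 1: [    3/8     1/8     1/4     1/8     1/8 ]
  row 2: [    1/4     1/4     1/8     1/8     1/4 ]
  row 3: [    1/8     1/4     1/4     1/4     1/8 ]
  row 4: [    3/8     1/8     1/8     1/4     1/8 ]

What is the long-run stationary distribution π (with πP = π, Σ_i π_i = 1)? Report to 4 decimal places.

Balance equations π_j = Σ_i π_i·P[i][j]:
  π_0 = 3/8·π_0 + 3/8·π_1 + 1/4·π_2 + 1/8·π_3 + 3/8·π_4
  π_1 = 1/8·π_0 + 1/8·π_1 + 1/4·π_2 + 1/4·π_3 + 1/8·π_4
  π_2 = 1/8·π_0 + 1/4·π_1 + 1/8·π_2 + 1/4·π_3 + 1/8·π_4
  π_3 = 1/8·π_0 + 1/8·π_1 + 1/8·π_2 + 1/4·π_3 + 1/4·π_4
  normalize: π_0 + π_1 + π_2 + π_3 + π_4 = 1
Solving the linear system gives exactly π = [140/449, 75/449, 75/449, 76/449, 83/449].

π = [0.3118, 0.1670, 0.1670, 0.1693, 0.1849]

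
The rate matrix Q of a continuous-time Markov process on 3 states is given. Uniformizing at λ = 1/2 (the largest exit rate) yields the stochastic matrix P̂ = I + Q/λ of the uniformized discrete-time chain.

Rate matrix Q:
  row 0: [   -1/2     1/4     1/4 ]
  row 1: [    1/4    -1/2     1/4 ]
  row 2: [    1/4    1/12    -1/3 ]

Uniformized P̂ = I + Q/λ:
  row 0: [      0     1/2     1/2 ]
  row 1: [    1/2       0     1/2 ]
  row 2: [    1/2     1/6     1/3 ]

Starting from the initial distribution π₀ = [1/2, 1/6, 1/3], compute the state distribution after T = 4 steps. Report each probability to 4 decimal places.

t=0: π = [0.5000, 0.1667, 0.3333]
t=1: π = [0.2500, 0.3056, 0.4444]
t=2: π = [0.3750, 0.1991, 0.4259]
t=3: π = [0.3125, 0.2585, 0.4290]
t=4: π = [0.3438, 0.2278, 0.4285]

π = [0.3438, 0.2278, 0.4285]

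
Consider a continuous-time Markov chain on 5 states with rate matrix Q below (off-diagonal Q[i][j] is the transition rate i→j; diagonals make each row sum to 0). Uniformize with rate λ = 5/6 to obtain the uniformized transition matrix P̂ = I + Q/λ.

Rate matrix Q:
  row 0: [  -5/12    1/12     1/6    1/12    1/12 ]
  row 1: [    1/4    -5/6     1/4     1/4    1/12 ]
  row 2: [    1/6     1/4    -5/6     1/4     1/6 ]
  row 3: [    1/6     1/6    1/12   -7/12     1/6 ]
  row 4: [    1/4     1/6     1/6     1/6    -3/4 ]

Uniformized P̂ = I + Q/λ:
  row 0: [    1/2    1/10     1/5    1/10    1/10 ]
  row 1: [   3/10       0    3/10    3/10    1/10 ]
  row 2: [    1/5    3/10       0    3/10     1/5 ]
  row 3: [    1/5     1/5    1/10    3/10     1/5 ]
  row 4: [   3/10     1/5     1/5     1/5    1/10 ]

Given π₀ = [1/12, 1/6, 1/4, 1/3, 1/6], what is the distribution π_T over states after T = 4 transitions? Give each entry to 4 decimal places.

π = [0.3263, 0.1526, 0.1614, 0.2215, 0.1383]

t=0: π = [0.0833, 0.1667, 0.2500, 0.3333, 0.1667]
t=1: π = [0.2583, 0.1833, 0.1333, 0.2667, 0.1583]
t=2: π = [0.3117, 0.1508, 0.1650, 0.2325, 0.1400]
t=3: π = [0.3226, 0.1552, 0.1588, 0.2237, 0.1398]
t=4: π = [0.3263, 0.1526, 0.1614, 0.2215, 0.1383]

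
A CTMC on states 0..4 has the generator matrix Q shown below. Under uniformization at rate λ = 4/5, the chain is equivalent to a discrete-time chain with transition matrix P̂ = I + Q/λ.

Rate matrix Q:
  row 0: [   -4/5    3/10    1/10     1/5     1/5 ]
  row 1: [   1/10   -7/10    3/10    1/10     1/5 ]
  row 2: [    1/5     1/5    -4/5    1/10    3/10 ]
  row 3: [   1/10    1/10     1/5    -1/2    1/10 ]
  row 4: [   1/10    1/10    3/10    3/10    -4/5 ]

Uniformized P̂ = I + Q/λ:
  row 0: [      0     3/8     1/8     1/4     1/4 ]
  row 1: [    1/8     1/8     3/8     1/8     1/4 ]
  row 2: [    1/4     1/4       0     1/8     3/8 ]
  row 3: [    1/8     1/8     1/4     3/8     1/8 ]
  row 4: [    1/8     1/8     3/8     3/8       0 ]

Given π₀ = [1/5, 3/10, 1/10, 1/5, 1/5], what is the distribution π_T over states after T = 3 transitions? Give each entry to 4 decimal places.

π = [0.1342, 0.1881, 0.2266, 0.2563, 0.1949]

t=0: π = [0.2000, 0.3000, 0.1000, 0.2000, 0.2000]
t=1: π = [0.1125, 0.1875, 0.2625, 0.2500, 0.1875]
t=2: π = [0.1438, 0.1859, 0.2172, 0.2484, 0.2047]
t=3: π = [0.1342, 0.1881, 0.2266, 0.2563, 0.1949]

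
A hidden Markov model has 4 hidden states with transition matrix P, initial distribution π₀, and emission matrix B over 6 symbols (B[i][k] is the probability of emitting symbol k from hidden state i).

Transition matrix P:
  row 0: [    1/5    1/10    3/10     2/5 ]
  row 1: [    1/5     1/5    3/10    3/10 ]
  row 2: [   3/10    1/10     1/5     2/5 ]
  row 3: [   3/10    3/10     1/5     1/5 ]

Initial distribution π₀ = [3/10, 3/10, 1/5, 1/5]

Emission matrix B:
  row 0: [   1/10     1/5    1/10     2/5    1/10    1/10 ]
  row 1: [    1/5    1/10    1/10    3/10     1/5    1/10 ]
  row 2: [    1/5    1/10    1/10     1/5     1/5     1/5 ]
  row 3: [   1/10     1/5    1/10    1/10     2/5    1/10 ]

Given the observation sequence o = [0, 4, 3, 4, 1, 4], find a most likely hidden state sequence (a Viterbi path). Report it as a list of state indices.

path = [1, 3, 0, 3, 0, 3]

t=0: δ = [3.000e-02, 6.000e-02, 4.000e-02, 2.000e-02]  (obs o_0=0)
t=1: δ = [1.200e-03, 2.400e-03, 3.600e-03, 7.200e-03]  ψ = [1, 1, 1, 1]  (obs o_1=4)
t=2: δ = [8.640e-04, 6.480e-04, 2.880e-04, 1.440e-04]  ψ = [3, 3, 3, 2]  (obs o_2=3)
t=3: δ = [1.728e-05, 2.592e-05, 5.184e-05, 1.382e-04]  ψ = [0, 1, 0, 0]  (obs o_3=4)
t=4: δ = [8.294e-06, 4.147e-06, 2.765e-06, 5.530e-06]  ψ = [3, 3, 3, 3]  (obs o_4=1)
t=5: δ = [1.659e-07, 3.318e-07, 4.977e-07, 1.327e-06]  ψ = [0, 3, 0, 0]  (obs o_5=4)
backtrack: best end state = 3; path = [1, 3, 0, 3, 0, 3]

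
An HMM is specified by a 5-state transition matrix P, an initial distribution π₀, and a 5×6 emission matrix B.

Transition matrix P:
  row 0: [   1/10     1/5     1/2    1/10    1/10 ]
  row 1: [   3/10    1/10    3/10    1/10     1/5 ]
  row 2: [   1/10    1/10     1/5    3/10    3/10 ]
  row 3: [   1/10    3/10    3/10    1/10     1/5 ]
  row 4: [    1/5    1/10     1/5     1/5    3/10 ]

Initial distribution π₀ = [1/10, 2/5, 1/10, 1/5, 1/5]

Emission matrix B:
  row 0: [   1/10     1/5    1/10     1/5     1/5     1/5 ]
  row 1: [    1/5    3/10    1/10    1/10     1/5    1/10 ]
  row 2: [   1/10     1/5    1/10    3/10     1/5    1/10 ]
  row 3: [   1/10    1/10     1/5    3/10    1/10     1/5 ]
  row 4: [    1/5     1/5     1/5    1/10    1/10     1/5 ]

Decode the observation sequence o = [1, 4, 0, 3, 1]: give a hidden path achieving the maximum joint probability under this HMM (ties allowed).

t=0: δ = [2.000e-02, 1.200e-01, 2.000e-02, 2.000e-02, 4.000e-02]  (obs o_0=1)
t=1: δ = [7.200e-03, 2.400e-03, 7.200e-03, 1.200e-03, 2.400e-03]  ψ = [1, 1, 1, 1, 1]  (obs o_1=4)
t=2: δ = [7.200e-05, 2.880e-04, 3.600e-04, 2.160e-04, 4.320e-04]  ψ = [0, 0, 0, 2, 2]  (obs o_2=0)
t=3: δ = [1.728e-05, 6.480e-06, 2.592e-05, 3.240e-05, 1.296e-05]  ψ = [1, 3, 1, 2, 4]  (obs o_3=3)
t=4: δ = [6.480e-07, 2.916e-06, 1.944e-06, 7.776e-07, 1.555e-06]  ψ = [3, 3, 3, 2, 2]  (obs o_4=1)
backtrack: best end state = 1; path = [1, 0, 2, 3, 1]

path = [1, 0, 2, 3, 1]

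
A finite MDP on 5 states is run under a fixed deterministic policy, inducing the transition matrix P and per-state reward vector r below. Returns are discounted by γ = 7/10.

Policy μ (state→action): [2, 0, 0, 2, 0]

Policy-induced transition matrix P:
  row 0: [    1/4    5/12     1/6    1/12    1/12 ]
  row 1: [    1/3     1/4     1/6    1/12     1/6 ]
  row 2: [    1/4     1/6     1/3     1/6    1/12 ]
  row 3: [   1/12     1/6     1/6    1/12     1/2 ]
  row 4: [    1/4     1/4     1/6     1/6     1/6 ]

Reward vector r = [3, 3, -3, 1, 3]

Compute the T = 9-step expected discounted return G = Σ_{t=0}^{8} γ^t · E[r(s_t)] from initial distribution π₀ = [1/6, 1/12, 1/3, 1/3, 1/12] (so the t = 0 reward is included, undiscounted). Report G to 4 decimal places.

t=0: π = [0.1667, 0.0833, 0.3333, 0.3333, 0.0833], E[r] = 0.3333, γ^t·E[r] = 0.333333, running G = 0.333333
t=1: π = [0.2014, 0.2222, 0.2222, 0.1181, 0.2361], E[r] = 1.4306, γ^t·E[r] = 1.001389, running G = 1.334722
t=2: π = [0.2488, 0.2552, 0.2037, 0.1215, 0.1707], E[r] = 1.5347, γ^t·E[r] = 0.752014, running G = 2.086736
t=3: π = [0.2510, 0.2644, 0.2006, 0.1145, 0.1695], E[r] = 1.5672, γ^t·E[r] = 0.537559, running G = 2.624295
t=4: π = [0.2529, 0.2656, 0.2001, 0.1142, 0.1672], E[r] = 1.5710, γ^t·E[r] = 0.377206, running G = 3.001500
t=5: π = [0.2531, 0.2660, 0.2000, 0.1139, 0.1670], E[r] = 1.5720, γ^t·E[r] = 0.264208, running G = 3.265708
t=6: π = [0.2532, 0.2660, 0.2000, 0.1139, 0.1669], E[r] = 1.5722, γ^t·E[r] = 0.184962, running G = 3.450670
t=7: π = [0.2532, 0.2660, 0.2000, 0.1139, 0.1669], E[r] = 1.5722, γ^t·E[r] = 0.129476, running G = 3.580146
t=8: π = [0.2532, 0.2660, 0.2000, 0.1139, 0.1669], E[r] = 1.5722, γ^t·E[r] = 0.090633, running G = 3.670780

G = 3.6708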